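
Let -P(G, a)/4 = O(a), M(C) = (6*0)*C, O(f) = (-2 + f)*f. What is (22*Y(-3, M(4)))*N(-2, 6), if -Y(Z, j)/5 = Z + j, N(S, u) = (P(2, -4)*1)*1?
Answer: -31680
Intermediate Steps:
O(f) = f*(-2 + f)
M(C) = 0 (M(C) = 0*C = 0)
P(G, a) = -4*a*(-2 + a)
N(S, u) = -96 (N(S, u) = ((4*(-4)*(2 - 1*(-4)))*1)*1 = ((4*(-4)*(2 + 4))*1)*1 = ((4*(-4)*6)*1)*1 = -96*1*1 = -96*1 = -96)
Y(Z, j) = -5*Z - 5*j (Y(Z, j) = -5*(Z + j) = -5*Z - 5*j)
(22*Y(-3, M(4)))*N(-2, 6) = (22*(-5*(-3) - 5*0))*(-96) = (22*(15 + 0))*(-96) = (22*15)*(-96) = 330*(-96) = -31680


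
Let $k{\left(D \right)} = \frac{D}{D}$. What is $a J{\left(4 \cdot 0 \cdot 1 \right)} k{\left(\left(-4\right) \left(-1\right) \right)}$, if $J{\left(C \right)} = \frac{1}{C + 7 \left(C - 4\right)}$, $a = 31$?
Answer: $- \frac{31}{28} \approx -1.1071$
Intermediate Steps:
$k{\left(D \right)} = 1$
$J{\left(C \right)} = \frac{1}{-28 + 8 C}$ ($J{\left(C \right)} = \frac{1}{C + 7 \left(-4 + C\right)} = \frac{1}{C + \left(-28 + 7 C\right)} = \frac{1}{-28 + 8 C}$)
$a J{\left(4 \cdot 0 \cdot 1 \right)} k{\left(\left(-4\right) \left(-1\right) \right)} = 31 \frac{1}{4 \left(-7 + 2 \cdot 4 \cdot 0 \cdot 1\right)} 1 = 31 \frac{1}{4 \left(-7 + 2 \cdot 0 \cdot 1\right)} 1 = 31 \frac{1}{4 \left(-7 + 2 \cdot 0\right)} 1 = 31 \frac{1}{4 \left(-7 + 0\right)} 1 = 31 \frac{1}{4 \left(-7\right)} 1 = 31 \cdot \frac{1}{4} \left(- \frac{1}{7}\right) 1 = 31 \left(- \frac{1}{28}\right) 1 = \left(- \frac{31}{28}\right) 1 = - \frac{31}{28}$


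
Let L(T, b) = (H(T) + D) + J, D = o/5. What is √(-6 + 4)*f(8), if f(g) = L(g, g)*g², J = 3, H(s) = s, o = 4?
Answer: 3776*I*√2/5 ≈ 1068.0*I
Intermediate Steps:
D = ⅘ (D = 4/5 = 4*(⅕) = ⅘ ≈ 0.80000)
L(T, b) = 19/5 + T (L(T, b) = (T + ⅘) + 3 = (⅘ + T) + 3 = 19/5 + T)
f(g) = g²*(19/5 + g) (f(g) = (19/5 + g)*g² = g²*(19/5 + g))
√(-6 + 4)*f(8) = √(-6 + 4)*(8²*(19/5 + 8)) = √(-2)*(64*(59/5)) = (I*√2)*(3776/5) = 3776*I*√2/5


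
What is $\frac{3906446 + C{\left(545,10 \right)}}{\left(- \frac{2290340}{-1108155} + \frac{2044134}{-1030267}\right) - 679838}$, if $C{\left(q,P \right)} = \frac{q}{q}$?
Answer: $- \frac{891994613573310219}{155233581900391124} \approx -5.7461$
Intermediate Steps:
$C{\left(q,P \right)} = 1$
$\frac{3906446 + C{\left(545,10 \right)}}{\left(- \frac{2290340}{-1108155} + \frac{2044134}{-1030267}\right) - 679838} = \frac{3906446 + 1}{\left(- \frac{2290340}{-1108155} + \frac{2044134}{-1030267}\right) - 679838} = \frac{3906447}{\left(\left(-2290340\right) \left(- \frac{1}{1108155}\right) + 2044134 \left(- \frac{1}{1030267}\right)\right) - 679838} = \frac{3906447}{\left(\frac{458068}{221631} - \frac{2044134}{1030267}\right) - 679838} = \frac{3906447}{\frac{18888881602}{228339105477} - 679838} = \frac{3906447}{- \frac{155233581900391124}{228339105477}} = 3906447 \left(- \frac{228339105477}{155233581900391124}\right) = - \frac{891994613573310219}{155233581900391124}$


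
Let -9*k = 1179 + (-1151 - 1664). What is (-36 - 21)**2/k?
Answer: 29241/1636 ≈ 17.873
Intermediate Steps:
k = 1636/9 (k = -(1179 + (-1151 - 1664))/9 = -(1179 - 2815)/9 = -1/9*(-1636) = 1636/9 ≈ 181.78)
(-36 - 21)**2/k = (-36 - 21)**2/(1636/9) = (-57)**2*(9/1636) = 3249*(9/1636) = 29241/1636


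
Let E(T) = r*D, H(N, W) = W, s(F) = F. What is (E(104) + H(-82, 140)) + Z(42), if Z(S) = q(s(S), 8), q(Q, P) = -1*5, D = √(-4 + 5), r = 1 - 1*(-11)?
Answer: 147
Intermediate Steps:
r = 12 (r = 1 + 11 = 12)
D = 1 (D = √1 = 1)
q(Q, P) = -5
E(T) = 12 (E(T) = 12*1 = 12)
Z(S) = -5
(E(104) + H(-82, 140)) + Z(42) = (12 + 140) - 5 = 152 - 5 = 147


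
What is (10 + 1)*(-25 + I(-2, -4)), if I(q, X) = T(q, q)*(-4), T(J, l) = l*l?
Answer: -451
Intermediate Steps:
T(J, l) = l**2
I(q, X) = -4*q**2 (I(q, X) = q**2*(-4) = -4*q**2)
(10 + 1)*(-25 + I(-2, -4)) = (10 + 1)*(-25 - 4*(-2)**2) = 11*(-25 - 4*4) = 11*(-25 - 16) = 11*(-41) = -451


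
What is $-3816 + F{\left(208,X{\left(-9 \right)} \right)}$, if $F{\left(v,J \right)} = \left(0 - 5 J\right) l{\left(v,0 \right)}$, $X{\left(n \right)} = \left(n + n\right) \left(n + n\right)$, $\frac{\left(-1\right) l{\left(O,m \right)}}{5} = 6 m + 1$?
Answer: $4284$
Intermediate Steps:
$l{\left(O,m \right)} = -5 - 30 m$ ($l{\left(O,m \right)} = - 5 \left(6 m + 1\right) = - 5 \left(1 + 6 m\right) = -5 - 30 m$)
$X{\left(n \right)} = 4 n^{2}$ ($X{\left(n \right)} = 2 n 2 n = 4 n^{2}$)
$F{\left(v,J \right)} = 25 J$ ($F{\left(v,J \right)} = \left(0 - 5 J\right) \left(-5 - 0\right) = - 5 J \left(-5 + 0\right) = - 5 J \left(-5\right) = 25 J$)
$-3816 + F{\left(208,X{\left(-9 \right)} \right)} = -3816 + 25 \cdot 4 \left(-9\right)^{2} = -3816 + 25 \cdot 4 \cdot 81 = -3816 + 25 \cdot 324 = -3816 + 8100 = 4284$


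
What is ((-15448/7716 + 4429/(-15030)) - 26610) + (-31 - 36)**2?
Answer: -213805955557/9664290 ≈ -22123.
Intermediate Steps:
((-15448/7716 + 4429/(-15030)) - 26610) + (-31 - 36)**2 = ((-15448*1/7716 + 4429*(-1/15030)) - 26610) + (-67)**2 = ((-3862/1929 - 4429/15030) - 26610) + 4489 = (-22196467/9664290 - 26610) + 4489 = -257188953367/9664290 + 4489 = -213805955557/9664290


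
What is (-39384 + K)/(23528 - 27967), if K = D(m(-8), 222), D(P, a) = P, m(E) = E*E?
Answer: 39320/4439 ≈ 8.8578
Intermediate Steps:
m(E) = E²
K = 64 (K = (-8)² = 64)
(-39384 + K)/(23528 - 27967) = (-39384 + 64)/(23528 - 27967) = -39320/(-4439) = -39320*(-1/4439) = 39320/4439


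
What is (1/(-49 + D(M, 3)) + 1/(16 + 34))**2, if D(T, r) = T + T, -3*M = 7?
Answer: 121/64802500 ≈ 1.8672e-6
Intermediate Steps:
M = -7/3 (M = -1/3*7 = -7/3 ≈ -2.3333)
D(T, r) = 2*T
(1/(-49 + D(M, 3)) + 1/(16 + 34))**2 = (1/(-49 + 2*(-7/3)) + 1/(16 + 34))**2 = (1/(-49 - 14/3) + 1/50)**2 = (1/(-161/3) + 1/50)**2 = (-3/161 + 1/50)**2 = (11/8050)**2 = 121/64802500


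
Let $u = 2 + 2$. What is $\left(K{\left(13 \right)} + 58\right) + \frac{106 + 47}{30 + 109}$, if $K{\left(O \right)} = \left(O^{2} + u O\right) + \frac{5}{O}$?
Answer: $\frac{506837}{1807} \approx 280.49$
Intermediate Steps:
$u = 4$
$K{\left(O \right)} = O^{2} + 4 O + \frac{5}{O}$ ($K{\left(O \right)} = \left(O^{2} + 4 O\right) + \frac{5}{O} = O^{2} + 4 O + \frac{5}{O}$)
$\left(K{\left(13 \right)} + 58\right) + \frac{106 + 47}{30 + 109} = \left(\frac{5 + 13^{2} \left(4 + 13\right)}{13} + 58\right) + \frac{106 + 47}{30 + 109} = \left(\frac{5 + 169 \cdot 17}{13} + 58\right) + \frac{153}{139} = \left(\frac{5 + 2873}{13} + 58\right) + 153 \cdot \frac{1}{139} = \left(\frac{1}{13} \cdot 2878 + 58\right) + \frac{153}{139} = \left(\frac{2878}{13} + 58\right) + \frac{153}{139} = \frac{3632}{13} + \frac{153}{139} = \frac{506837}{1807}$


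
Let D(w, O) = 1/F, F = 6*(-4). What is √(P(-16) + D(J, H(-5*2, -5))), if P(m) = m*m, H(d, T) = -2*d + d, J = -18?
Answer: √36858/12 ≈ 15.999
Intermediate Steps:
H(d, T) = -d
P(m) = m²
F = -24
D(w, O) = -1/24 (D(w, O) = 1/(-24) = -1/24)
√(P(-16) + D(J, H(-5*2, -5))) = √((-16)² - 1/24) = √(256 - 1/24) = √(6143/24) = √36858/12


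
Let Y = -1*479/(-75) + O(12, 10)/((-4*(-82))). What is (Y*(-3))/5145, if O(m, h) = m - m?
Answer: -479/128625 ≈ -0.0037240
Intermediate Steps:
O(m, h) = 0
Y = 479/75 (Y = -1*479/(-75) + 0/((-4*(-82))) = -479*(-1/75) + 0/328 = 479/75 + 0*(1/328) = 479/75 + 0 = 479/75 ≈ 6.3867)
(Y*(-3))/5145 = ((479/75)*(-3))/5145 = -479/25*1/5145 = -479/128625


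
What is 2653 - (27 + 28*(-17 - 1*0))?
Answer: 3102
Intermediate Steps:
2653 - (27 + 28*(-17 - 1*0)) = 2653 - (27 + 28*(-17 + 0)) = 2653 - (27 + 28*(-17)) = 2653 - (27 - 476) = 2653 - 1*(-449) = 2653 + 449 = 3102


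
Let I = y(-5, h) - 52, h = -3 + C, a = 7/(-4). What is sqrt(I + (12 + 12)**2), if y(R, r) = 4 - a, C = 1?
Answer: sqrt(2119)/2 ≈ 23.016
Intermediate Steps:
a = -7/4 (a = 7*(-1/4) = -7/4 ≈ -1.7500)
h = -2 (h = -3 + 1 = -2)
y(R, r) = 23/4 (y(R, r) = 4 - 1*(-7/4) = 4 + 7/4 = 23/4)
I = -185/4 (I = 23/4 - 52 = -185/4 ≈ -46.250)
sqrt(I + (12 + 12)**2) = sqrt(-185/4 + (12 + 12)**2) = sqrt(-185/4 + 24**2) = sqrt(-185/4 + 576) = sqrt(2119/4) = sqrt(2119)/2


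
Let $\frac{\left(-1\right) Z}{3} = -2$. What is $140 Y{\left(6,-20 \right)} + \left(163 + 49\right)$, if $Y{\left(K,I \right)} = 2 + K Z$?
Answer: $5532$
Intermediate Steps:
$Z = 6$ ($Z = \left(-3\right) \left(-2\right) = 6$)
$Y{\left(K,I \right)} = 2 + 6 K$ ($Y{\left(K,I \right)} = 2 + K 6 = 2 + 6 K$)
$140 Y{\left(6,-20 \right)} + \left(163 + 49\right) = 140 \left(2 + 6 \cdot 6\right) + \left(163 + 49\right) = 140 \left(2 + 36\right) + 212 = 140 \cdot 38 + 212 = 5320 + 212 = 5532$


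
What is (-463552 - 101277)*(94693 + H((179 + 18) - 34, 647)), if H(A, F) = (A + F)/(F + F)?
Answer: -34605251821304/647 ≈ -5.3486e+10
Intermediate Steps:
H(A, F) = (A + F)/(2*F) (H(A, F) = (A + F)/((2*F)) = (A + F)*(1/(2*F)) = (A + F)/(2*F))
(-463552 - 101277)*(94693 + H((179 + 18) - 34, 647)) = (-463552 - 101277)*(94693 + (½)*(((179 + 18) - 34) + 647)/647) = -564829*(94693 + (½)*(1/647)*((197 - 34) + 647)) = -564829*(94693 + (½)*(1/647)*(163 + 647)) = -564829*(94693 + (½)*(1/647)*810) = -564829*(94693 + 405/647) = -564829*61266776/647 = -34605251821304/647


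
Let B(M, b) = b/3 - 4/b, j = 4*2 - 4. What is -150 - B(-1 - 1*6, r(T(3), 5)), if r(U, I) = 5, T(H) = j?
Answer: -2263/15 ≈ -150.87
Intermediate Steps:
j = 4 (j = 8 - 4 = 4)
T(H) = 4
B(M, b) = -4/b + b/3 (B(M, b) = b*(⅓) - 4/b = b/3 - 4/b = -4/b + b/3)
-150 - B(-1 - 1*6, r(T(3), 5)) = -150 - (-4/5 + (⅓)*5) = -150 - (-4*⅕ + 5/3) = -150 - (-⅘ + 5/3) = -150 - 1*13/15 = -150 - 13/15 = -2263/15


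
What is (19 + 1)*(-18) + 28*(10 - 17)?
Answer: -556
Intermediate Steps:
(19 + 1)*(-18) + 28*(10 - 17) = 20*(-18) + 28*(-7) = -360 - 196 = -556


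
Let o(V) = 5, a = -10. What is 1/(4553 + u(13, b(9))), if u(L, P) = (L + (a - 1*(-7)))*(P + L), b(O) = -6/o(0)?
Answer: 1/4671 ≈ 0.00021409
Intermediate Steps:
b(O) = -6/5
u(L, P) = (-3 + L)*(L + P) (u(L, P) = (L + (-10 - 1*(-7)))*(P + L) = (L + (-10 + 7))*(L + P) = (L - 3)*(L + P) = (-3 + L)*(L + P))
1/(4553 + u(13, b(9))) = 1/(4553 + (13**2 - 3*13 - 3*(-6/5) + 13*(-6/5))) = 1/(4553 + (169 - 39 + 18/5 - 78/5)) = 1/(4553 + 118) = 1/4671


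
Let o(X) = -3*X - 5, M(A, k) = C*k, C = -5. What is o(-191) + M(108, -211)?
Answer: 1623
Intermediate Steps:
M(A, k) = -5*k
o(X) = -5 - 3*X
o(-191) + M(108, -211) = (-5 - 3*(-191)) - 5*(-211) = (-5 + 573) + 1055 = 568 + 1055 = 1623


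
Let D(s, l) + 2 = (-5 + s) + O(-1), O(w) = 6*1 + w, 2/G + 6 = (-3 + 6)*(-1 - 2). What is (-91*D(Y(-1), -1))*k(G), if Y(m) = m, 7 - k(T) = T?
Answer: 9737/5 ≈ 1947.4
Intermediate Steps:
G = -2/15 (G = 2/(-6 + (-3 + 6)*(-1 - 2)) = 2/(-6 + 3*(-3)) = 2/(-6 - 9) = 2/(-15) = 2*(-1/15) = -2/15 ≈ -0.13333)
k(T) = 7 - T
O(w) = 6 + w
D(s, l) = -2 + s (D(s, l) = -2 + ((-5 + s) + (6 - 1)) = -2 + ((-5 + s) + 5) = -2 + s)
(-91*D(Y(-1), -1))*k(G) = (-91*(-2 - 1))*(7 - 1*(-2/15)) = (-91*(-3))*(7 + 2/15) = 273*(107/15) = 9737/5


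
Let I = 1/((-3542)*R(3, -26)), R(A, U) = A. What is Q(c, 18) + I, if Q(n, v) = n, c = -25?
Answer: -265651/10626 ≈ -25.000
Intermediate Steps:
I = -1/10626 (I = 1/(-3542*3) = -1/3542*⅓ = -1/10626 ≈ -9.4109e-5)
Q(c, 18) + I = -25 - 1/10626 = -265651/10626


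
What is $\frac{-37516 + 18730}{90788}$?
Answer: $- \frac{9393}{45394} \approx -0.20692$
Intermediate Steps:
$\frac{-37516 + 18730}{90788} = \left(-18786\right) \frac{1}{90788} = - \frac{9393}{45394}$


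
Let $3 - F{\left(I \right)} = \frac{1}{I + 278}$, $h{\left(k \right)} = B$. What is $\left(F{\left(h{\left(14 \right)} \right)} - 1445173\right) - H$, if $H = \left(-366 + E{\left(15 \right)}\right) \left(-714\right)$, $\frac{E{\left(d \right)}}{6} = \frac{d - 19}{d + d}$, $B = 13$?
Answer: $- \frac{2483779871}{1455} \approx -1.7071 \cdot 10^{6}$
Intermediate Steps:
$h{\left(k \right)} = 13$
$E{\left(d \right)} = \frac{3 \left(-19 + d\right)}{d}$ ($E{\left(d \right)} = 6 \frac{d - 19}{d + d} = 6 \frac{-19 + d}{2 d} = \frac{3 \left(-19 + d\right)}{d}$)
$F{\left(I \right)} = 3 - \frac{1}{278 + I}$ ($F{\left(I \right)} = 3 - \frac{1}{I + 278} = 3 - \frac{1}{278 + I}$)
$H = \frac{1309476}{5}$ ($H = \left(-366 + \left(3 - \frac{57}{15}\right)\right) \left(-714\right) = \left(-366 + \left(3 - \frac{19}{5}\right)\right) \left(-714\right) = \left(-366 - \frac{4}{5}\right) \left(-714\right) = \left(- \frac{1834}{5}\right) \left(-714\right) = \frac{1309476}{5} \approx 2.619 \cdot 10^{5}$)
$\left(F{\left(h{\left(14 \right)} \right)} - 1445173\right) - H = \left(\frac{833 + 3 \cdot 13}{278 + 13} - 1445173\right) - \frac{1309476}{5} = \left(\frac{833 + 39}{291} - 1445173\right) - \frac{1309476}{5} = \left(\frac{1}{291} \cdot 872 - 1445173\right) - \frac{1309476}{5} = \left(\frac{872}{291} - 1445173\right) - \frac{1309476}{5} = - \frac{420544471}{291} - \frac{1309476}{5} = - \frac{2483779871}{1455}$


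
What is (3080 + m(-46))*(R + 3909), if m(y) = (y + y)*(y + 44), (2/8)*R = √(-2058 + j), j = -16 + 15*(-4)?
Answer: 12758976 + 13056*I*√2134 ≈ 1.2759e+7 + 6.0313e+5*I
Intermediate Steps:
j = -76 (j = -16 - 60 = -76)
R = 4*I*√2134 (R = 4*√(-2058 - 76) = 4*√(-2134) = 4*(I*√2134) = 4*I*√2134 ≈ 184.78*I)
m(y) = 2*y*(44 + y) (m(y) = (2*y)*(44 + y) = 2*y*(44 + y))
(3080 + m(-46))*(R + 3909) = (3080 + 2*(-46)*(44 - 46))*(4*I*√2134 + 3909) = (3080 + 2*(-46)*(-2))*(3909 + 4*I*√2134) = (3080 + 184)*(3909 + 4*I*√2134) = 3264*(3909 + 4*I*√2134) = 12758976 + 13056*I*√2134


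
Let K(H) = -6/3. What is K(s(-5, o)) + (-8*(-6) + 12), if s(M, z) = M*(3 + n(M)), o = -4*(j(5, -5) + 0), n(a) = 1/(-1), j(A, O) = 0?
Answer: 58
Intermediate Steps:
n(a) = -1
o = 0 (o = -4*(0 + 0) = -4*0 = 0)
s(M, z) = 2*M (s(M, z) = M*(3 - 1) = M*2 = 2*M)
K(H) = -2 (K(H) = -6*⅓ = -2)
K(s(-5, o)) + (-8*(-6) + 12) = -2 + (-8*(-6) + 12) = -2 + (48 + 12) = -2 + 60 = 58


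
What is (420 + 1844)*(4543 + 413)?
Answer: 11220384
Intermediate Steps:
(420 + 1844)*(4543 + 413) = 2264*4956 = 11220384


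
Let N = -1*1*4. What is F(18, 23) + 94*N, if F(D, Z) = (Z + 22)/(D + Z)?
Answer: -15371/41 ≈ -374.90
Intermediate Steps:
N = -4 (N = -1*4 = -4)
F(D, Z) = (22 + Z)/(D + Z)
F(18, 23) + 94*N = (22 + 23)/(18 + 23) + 94*(-4) = 45/41 - 376 = -15371/41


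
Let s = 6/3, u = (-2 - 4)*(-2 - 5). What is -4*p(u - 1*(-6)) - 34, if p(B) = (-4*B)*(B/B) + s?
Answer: 726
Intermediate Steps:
u = 42 (u = -6*(-7) = 42)
s = 2 (s = 6*(⅓) = 2)
p(B) = 2 - 4*B (p(B) = (-4*B)*(B/B) + 2 = -4*B*1 + 2 = -4*B + 2 = 2 - 4*B)
-4*p(u - 1*(-6)) - 34 = -4*(2 - 4*(42 - 1*(-6))) - 34 = -4*(2 - 4*(42 + 6)) - 34 = -4*(2 - 4*48) - 34 = -4*(2 - 192) - 34 = -4*(-190) - 34 = 760 - 34 = 726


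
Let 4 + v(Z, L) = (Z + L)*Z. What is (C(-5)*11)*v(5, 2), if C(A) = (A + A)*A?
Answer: 17050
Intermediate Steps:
v(Z, L) = -4 + Z*(L + Z) (v(Z, L) = -4 + (Z + L)*Z = -4 + (L + Z)*Z = -4 + Z*(L + Z))
C(A) = 2*A² (C(A) = (2*A)*A = 2*A²)
(C(-5)*11)*v(5, 2) = ((2*(-5)²)*11)*(-4 + 5² + 2*5) = ((2*25)*11)*(-4 + 25 + 10) = (50*11)*31 = 550*31 = 17050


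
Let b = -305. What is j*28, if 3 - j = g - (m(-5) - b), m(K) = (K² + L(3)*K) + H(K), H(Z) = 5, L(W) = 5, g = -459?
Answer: 21616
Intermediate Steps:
m(K) = 5 + K² + 5*K (m(K) = (K² + 5*K) + 5 = 5 + K² + 5*K)
j = 772 (j = 3 - (-459 - ((5 + (-5)² + 5*(-5)) - 1*(-305))) = 3 - (-459 - ((5 + 25 - 25) + 305)) = 3 - (-459 - (5 + 305)) = 3 - (-459 - 1*310) = 3 - (-459 - 310) = 3 - 1*(-769) = 3 + 769 = 772)
j*28 = 772*28 = 21616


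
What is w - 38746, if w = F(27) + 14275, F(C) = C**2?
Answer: -23742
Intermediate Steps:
w = 15004 (w = 27**2 + 14275 = 729 + 14275 = 15004)
w - 38746 = 15004 - 38746 = -23742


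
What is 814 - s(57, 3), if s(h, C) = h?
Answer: 757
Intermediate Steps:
814 - s(57, 3) = 814 - 1*57 = 814 - 57 = 757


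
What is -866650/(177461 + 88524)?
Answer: -173330/53197 ≈ -3.2583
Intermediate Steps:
-866650/(177461 + 88524) = -866650/265985 = -866650*1/265985 = -173330/53197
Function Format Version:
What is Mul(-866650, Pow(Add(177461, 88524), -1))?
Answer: Rational(-173330, 53197) ≈ -3.2583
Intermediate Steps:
Mul(-866650, Pow(Add(177461, 88524), -1)) = Mul(-866650, Pow(265985, -1)) = Mul(-866650, Rational(1, 265985)) = Rational(-173330, 53197)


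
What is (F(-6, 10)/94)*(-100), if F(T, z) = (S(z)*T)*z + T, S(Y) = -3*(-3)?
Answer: 27300/47 ≈ 580.85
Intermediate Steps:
S(Y) = 9
F(T, z) = T + 9*T*z (F(T, z) = (9*T)*z + T = 9*T*z + T = T + 9*T*z)
(F(-6, 10)/94)*(-100) = (-6*(1 + 9*10)/94)*(-100) = (-6*(1 + 90)*(1/94))*(-100) = (-6*91*(1/94))*(-100) = -546*1/94*(-100) = -273/47*(-100) = 27300/47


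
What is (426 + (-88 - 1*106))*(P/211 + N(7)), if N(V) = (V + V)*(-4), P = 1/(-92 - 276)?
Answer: -126100381/9706 ≈ -12992.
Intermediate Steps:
P = -1/368 (P = 1/(-368) = -1/368 ≈ -0.0027174)
N(V) = -8*V (N(V) = (2*V)*(-4) = -8*V)
(426 + (-88 - 1*106))*(P/211 + N(7)) = (426 + (-88 - 1*106))*(-1/368/211 - 8*7) = (426 + (-88 - 106))*(-1/368*1/211 - 56) = (426 - 194)*(-1/77648 - 56) = 232*(-4348289/77648) = -126100381/9706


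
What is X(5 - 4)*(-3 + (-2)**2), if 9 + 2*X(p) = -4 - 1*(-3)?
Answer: -5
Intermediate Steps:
X(p) = -5 (X(p) = -9/2 + (-4 - 1*(-3))/2 = -9/2 + (-4 + 3)/2 = -9/2 + (1/2)*(-1) = -9/2 - 1/2 = -5)
X(5 - 4)*(-3 + (-2)**2) = -5*(-3 + (-2)**2) = -5*(-3 + 4) = -5*1 = -5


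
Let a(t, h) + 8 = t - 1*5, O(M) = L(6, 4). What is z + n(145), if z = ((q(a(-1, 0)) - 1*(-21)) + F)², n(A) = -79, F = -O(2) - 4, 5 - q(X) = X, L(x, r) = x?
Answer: 821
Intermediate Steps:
O(M) = 6
a(t, h) = -13 + t (a(t, h) = -8 + (t - 1*5) = -8 + (t - 5) = -8 + (-5 + t) = -13 + t)
q(X) = 5 - X
F = -10 (F = -1*6 - 4 = -6 - 4 = -10)
z = 900 (z = (((5 - (-13 - 1)) - 1*(-21)) - 10)² = (((5 - 1*(-14)) + 21) - 10)² = (((5 + 14) + 21) - 10)² = ((19 + 21) - 10)² = (40 - 10)² = 30² = 900)
z + n(145) = 900 - 79 = 821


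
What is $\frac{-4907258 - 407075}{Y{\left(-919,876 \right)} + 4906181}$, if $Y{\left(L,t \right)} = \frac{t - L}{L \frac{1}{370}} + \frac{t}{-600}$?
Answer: $- \frac{244193601350}{225405742363} \approx -1.0834$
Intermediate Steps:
$Y{\left(L,t \right)} = - \frac{t}{600} + \frac{370 \left(t - L\right)}{L}$ ($Y{\left(L,t \right)} = \frac{t - L}{L \frac{1}{370}} + t \left(- \frac{1}{600}\right) = \frac{t - L}{\frac{1}{370} L} - \frac{t}{600} = \left(t - L\right) \frac{370}{L} - \frac{t}{600} = \frac{370 \left(t - L\right)}{L} - \frac{t}{600} = - \frac{t}{600} + \frac{370 \left(t - L\right)}{L}$)
$\frac{-4907258 - 407075}{Y{\left(-919,876 \right)} + 4906181} = \frac{-4907258 - 407075}{\left(-370 - \frac{73}{50} + 370 \cdot 876 \frac{1}{-919}\right) + 4906181} = - \frac{5314333}{\left(-370 - \frac{73}{50} + 370 \cdot 876 \left(- \frac{1}{919}\right)\right) + 4906181} = - \frac{5314333}{\left(-370 - \frac{73}{50} - \frac{324120}{919}\right) + 4906181} = - \frac{5314333}{- \frac{33274587}{45950} + 4906181} = - \frac{5314333}{\frac{225405742363}{45950}} = \left(-5314333\right) \frac{45950}{225405742363} = - \frac{244193601350}{225405742363}$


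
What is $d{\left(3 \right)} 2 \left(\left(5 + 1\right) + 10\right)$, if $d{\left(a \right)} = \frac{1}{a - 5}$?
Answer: $-16$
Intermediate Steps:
$d{\left(a \right)} = \frac{1}{-5 + a}$
$d{\left(3 \right)} 2 \left(\left(5 + 1\right) + 10\right) = \frac{2 \left(\left(5 + 1\right) + 10\right)}{-5 + 3} = \frac{2 \left(6 + 10\right)}{-2} = - \frac{2 \cdot 16}{2} = \left(- \frac{1}{2}\right) 32 = -16$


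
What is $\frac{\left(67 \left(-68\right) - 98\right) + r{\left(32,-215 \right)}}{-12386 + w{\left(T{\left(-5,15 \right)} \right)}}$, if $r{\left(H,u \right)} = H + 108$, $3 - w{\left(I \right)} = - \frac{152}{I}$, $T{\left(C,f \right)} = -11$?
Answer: $\frac{49654}{136365} \approx 0.36413$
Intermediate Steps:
$w{\left(I \right)} = 3 + \frac{152}{I}$ ($w{\left(I \right)} = 3 - - \frac{152}{I} = 3 + \frac{152}{I}$)
$r{\left(H,u \right)} = 108 + H$
$\frac{\left(67 \left(-68\right) - 98\right) + r{\left(32,-215 \right)}}{-12386 + w{\left(T{\left(-5,15 \right)} \right)}} = \frac{\left(67 \left(-68\right) - 98\right) + \left(108 + 32\right)}{-12386 + \left(3 + \frac{152}{-11}\right)} = \frac{\left(-4556 - 98\right) + 140}{-12386 + \left(3 + 152 \left(- \frac{1}{11}\right)\right)} = \frac{-4654 + 140}{-12386 + \left(3 - \frac{152}{11}\right)} = - \frac{4514}{-12386 - \frac{119}{11}} = - \frac{4514}{- \frac{136365}{11}} = \left(-4514\right) \left(- \frac{11}{136365}\right) = \frac{49654}{136365}$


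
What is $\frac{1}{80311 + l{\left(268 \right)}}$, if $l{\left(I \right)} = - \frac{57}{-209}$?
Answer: $\frac{11}{883424} \approx 1.2452 \cdot 10^{-5}$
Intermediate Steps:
$l{\left(I \right)} = \frac{3}{11}$ ($l{\left(I \right)} = \left(-57\right) \left(- \frac{1}{209}\right) = \frac{3}{11}$)
$\frac{1}{80311 + l{\left(268 \right)}} = \frac{1}{80311 + \frac{3}{11}} = \frac{1}{\frac{883424}{11}} = \frac{11}{883424}$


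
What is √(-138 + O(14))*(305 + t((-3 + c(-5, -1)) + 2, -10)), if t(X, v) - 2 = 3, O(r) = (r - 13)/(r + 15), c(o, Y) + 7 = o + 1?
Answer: 310*I*√116029/29 ≈ 3641.2*I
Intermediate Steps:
c(o, Y) = -6 + o (c(o, Y) = -7 + (o + 1) = -7 + (1 + o) = -6 + o)
O(r) = (-13 + r)/(15 + r)
t(X, v) = 5 (t(X, v) = 2 + 3 = 5)
√(-138 + O(14))*(305 + t((-3 + c(-5, -1)) + 2, -10)) = √(-138 + (-13 + 14)/(15 + 14))*(305 + 5) = √(-138 + 1/29)*310 = √(-4001/29)*310 = (I*√116029/29)*310 = 310*I*√116029/29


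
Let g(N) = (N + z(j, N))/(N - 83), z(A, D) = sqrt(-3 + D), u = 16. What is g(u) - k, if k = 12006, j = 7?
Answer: -804418/67 - sqrt(13)/67 ≈ -12006.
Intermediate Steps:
g(N) = (N + sqrt(-3 + N))/(-83 + N) (g(N) = (N + sqrt(-3 + N))/(N - 83) = (N + sqrt(-3 + N))/(-83 + N))
g(u) - k = (16 + sqrt(-3 + 16))/(-83 + 16) - 1*12006 = (16 + sqrt(13))/(-67) - 12006 = -(16 + sqrt(13))/67 - 12006 = (-16/67 - sqrt(13)/67) - 12006 = -804418/67 - sqrt(13)/67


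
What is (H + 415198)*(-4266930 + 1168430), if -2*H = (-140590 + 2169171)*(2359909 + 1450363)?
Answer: 11974841974720573000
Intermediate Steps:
H = -3864722692016 (H = -(-140590 + 2169171)*(2359909 + 1450363)/2 = -2028581*3810272/2 = -½*7729445384032 = -3864722692016)
(H + 415198)*(-4266930 + 1168430) = (-3864722692016 + 415198)*(-4266930 + 1168430) = -3864722276818*(-3098500) = 11974841974720573000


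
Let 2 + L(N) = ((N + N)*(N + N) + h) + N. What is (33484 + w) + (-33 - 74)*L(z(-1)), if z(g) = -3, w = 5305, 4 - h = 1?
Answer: 35151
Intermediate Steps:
h = 3 (h = 4 - 1*1 = 4 - 1 = 3)
L(N) = 1 + N + 4*N**2 (L(N) = -2 + (((N + N)*(N + N) + 3) + N) = -2 + (((2*N)*(2*N) + 3) + N) = -2 + ((4*N**2 + 3) + N) = -2 + ((3 + 4*N**2) + N) = -2 + (3 + N + 4*N**2) = 1 + N + 4*N**2)
(33484 + w) + (-33 - 74)*L(z(-1)) = (33484 + 5305) + (-33 - 74)*(1 - 3 + 4*(-3)**2) = 38789 - 107*(1 - 3 + 4*9) = 38789 - 107*(1 - 3 + 36) = 38789 - 107*34 = 38789 - 3638 = 35151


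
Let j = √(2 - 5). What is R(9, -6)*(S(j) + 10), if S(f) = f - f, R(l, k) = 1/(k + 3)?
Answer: -10/3 ≈ -3.3333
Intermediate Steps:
j = I*√3 (j = √(-3) = I*√3 ≈ 1.732*I)
R(l, k) = 1/(3 + k)
S(f) = 0
R(9, -6)*(S(j) + 10) = (0 + 10)/(3 - 6) = 10/(-3) = -⅓*10 = -10/3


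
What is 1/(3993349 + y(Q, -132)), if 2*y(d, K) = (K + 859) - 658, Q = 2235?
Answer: 2/7986767 ≈ 2.5041e-7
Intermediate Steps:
y(d, K) = 201/2 + K/2 (y(d, K) = ((K + 859) - 658)/2 = ((859 + K) - 658)/2 = (201 + K)/2 = 201/2 + K/2)
1/(3993349 + y(Q, -132)) = 1/(3993349 + (201/2 + (½)*(-132))) = 1/(3993349 + (201/2 - 66)) = 1/(3993349 + 69/2) = 1/(7986767/2) = 2/7986767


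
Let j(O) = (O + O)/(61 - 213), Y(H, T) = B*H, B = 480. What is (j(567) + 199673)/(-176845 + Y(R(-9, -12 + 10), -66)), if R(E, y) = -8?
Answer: -15174581/13732060 ≈ -1.1050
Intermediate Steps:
Y(H, T) = 480*H
j(O) = -O/76 (j(O) = (2*O)/(-152) = (2*O)*(-1/152) = -O/76)
(j(567) + 199673)/(-176845 + Y(R(-9, -12 + 10), -66)) = (-1/76*567 + 199673)/(-176845 + 480*(-8)) = (-567/76 + 199673)/(-176845 - 3840) = (15174581/76)/(-180685) = (15174581/76)*(-1/180685) = -15174581/13732060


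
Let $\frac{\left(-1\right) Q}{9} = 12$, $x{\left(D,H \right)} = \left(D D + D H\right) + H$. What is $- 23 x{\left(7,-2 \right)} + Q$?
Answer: $-867$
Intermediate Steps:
$x{\left(D,H \right)} = H + D^{2} + D H$ ($x{\left(D,H \right)} = \left(D^{2} + D H\right) + H = H + D^{2} + D H$)
$Q = -108$ ($Q = \left(-9\right) 12 = -108$)
$- 23 x{\left(7,-2 \right)} + Q = - 23 \left(-2 + 7^{2} + 7 \left(-2\right)\right) - 108 = - 23 \left(-2 + 49 - 14\right) - 108 = \left(-23\right) 33 - 108 = -759 - 108 = -867$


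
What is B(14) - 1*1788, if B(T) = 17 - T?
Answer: -1785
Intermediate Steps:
B(14) - 1*1788 = (17 - 1*14) - 1*1788 = (17 - 14) - 1788 = 3 - 1788 = -1785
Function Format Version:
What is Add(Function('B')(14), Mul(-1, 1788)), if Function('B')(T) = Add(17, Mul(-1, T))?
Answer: -1785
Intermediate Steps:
Add(Function('B')(14), Mul(-1, 1788)) = Add(Add(17, Mul(-1, 14)), Mul(-1, 1788)) = Add(Add(17, -14), -1788) = Add(3, -1788) = -1785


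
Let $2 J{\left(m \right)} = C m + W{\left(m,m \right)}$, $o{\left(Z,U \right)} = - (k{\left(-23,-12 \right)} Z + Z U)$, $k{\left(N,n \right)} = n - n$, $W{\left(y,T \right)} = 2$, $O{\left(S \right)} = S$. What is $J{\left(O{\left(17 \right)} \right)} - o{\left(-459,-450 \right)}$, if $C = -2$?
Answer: $206534$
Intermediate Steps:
$k{\left(N,n \right)} = 0$
$o{\left(Z,U \right)} = - U Z$ ($o{\left(Z,U \right)} = - (0 Z + Z U) = - (0 + U Z) = - U Z$)
$J{\left(m \right)} = 1 - m$ ($J{\left(m \right)} = \frac{- 2 m + 2}{2} = \frac{2 - 2 m}{2} = 1 - m$)
$J{\left(O{\left(17 \right)} \right)} - o{\left(-459,-450 \right)} = \left(1 - 17\right) - \left(-1\right) \left(-450\right) \left(-459\right) = \left(1 - 17\right) - -206550 = -16 + 206550 = 206534$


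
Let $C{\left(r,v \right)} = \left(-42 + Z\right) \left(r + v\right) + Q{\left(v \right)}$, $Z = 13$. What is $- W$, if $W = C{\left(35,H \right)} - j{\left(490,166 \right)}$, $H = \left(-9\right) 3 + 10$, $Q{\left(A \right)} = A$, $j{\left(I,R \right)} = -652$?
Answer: $-113$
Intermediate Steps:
$H = -17$ ($H = -27 + 10 = -17$)
$C{\left(r,v \right)} = - 29 r - 28 v$ ($C{\left(r,v \right)} = \left(-42 + 13\right) \left(r + v\right) + v = - 29 \left(r + v\right) + v = \left(- 29 r - 29 v\right) + v = - 29 r - 28 v$)
$W = 113$ ($W = \left(\left(-29\right) 35 - -476\right) - -652 = \left(-1015 + 476\right) + 652 = -539 + 652 = 113$)
$- W = \left(-1\right) 113 = -113$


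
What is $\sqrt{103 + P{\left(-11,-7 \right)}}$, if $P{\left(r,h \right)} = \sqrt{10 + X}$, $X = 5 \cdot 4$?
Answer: $\sqrt{103 + \sqrt{30}} \approx 10.415$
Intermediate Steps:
$X = 20$
$P{\left(r,h \right)} = \sqrt{30}$ ($P{\left(r,h \right)} = \sqrt{10 + 20} = \sqrt{30}$)
$\sqrt{103 + P{\left(-11,-7 \right)}} = \sqrt{103 + \sqrt{30}}$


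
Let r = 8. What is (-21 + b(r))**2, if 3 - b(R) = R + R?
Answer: 1156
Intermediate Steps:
b(R) = 3 - 2*R (b(R) = 3 - (R + R) = 3 - 2*R)
(-21 + b(r))**2 = (-21 + (3 - 2*8))**2 = (-21 + (3 - 16))**2 = (-21 - 13)**2 = (-34)**2 = 1156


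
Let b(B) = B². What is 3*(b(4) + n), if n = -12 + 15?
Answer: 57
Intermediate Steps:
n = 3
3*(b(4) + n) = 3*(4² + 3) = 3*(16 + 3) = 3*19 = 57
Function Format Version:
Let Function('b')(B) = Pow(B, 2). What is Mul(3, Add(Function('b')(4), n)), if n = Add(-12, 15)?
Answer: 57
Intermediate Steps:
n = 3
Mul(3, Add(Function('b')(4), n)) = Mul(3, Add(Pow(4, 2), 3)) = Mul(3, Add(16, 3)) = Mul(3, 19) = 57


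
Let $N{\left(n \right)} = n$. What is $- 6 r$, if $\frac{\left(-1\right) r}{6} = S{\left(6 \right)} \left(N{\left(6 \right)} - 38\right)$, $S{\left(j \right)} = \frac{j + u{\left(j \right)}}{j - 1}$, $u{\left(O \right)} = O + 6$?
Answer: $- \frac{20736}{5} \approx -4147.2$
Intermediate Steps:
$u{\left(O \right)} = 6 + O$
$S{\left(j \right)} = \frac{6 + 2 j}{-1 + j}$ ($S{\left(j \right)} = \frac{j + \left(6 + j\right)}{j - 1} = \frac{6 + 2 j}{-1 + j}$)
$r = \frac{3456}{5}$ ($r = - 6 \frac{2 \left(3 + 6\right)}{-1 + 6} \left(6 - 38\right) = - 6 \cdot 2 \cdot \frac{1}{5} \cdot 9 \left(6 - 38\right) = - 6 \cdot 2 \cdot \frac{1}{5} \cdot 9 \left(-32\right) = - 6 \cdot \frac{18}{5} \left(-32\right) = \left(-6\right) \left(- \frac{576}{5}\right) = \frac{3456}{5} \approx 691.2$)
$- 6 r = \left(-6\right) \frac{3456}{5} = - \frac{20736}{5}$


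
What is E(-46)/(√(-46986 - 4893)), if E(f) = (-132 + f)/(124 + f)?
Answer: 89*I*√51879/2023281 ≈ 0.010019*I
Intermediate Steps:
E(f) = (-132 + f)/(124 + f)
E(-46)/(√(-46986 - 4893)) = ((-132 - 46)/(124 - 46))/(√(-46986 - 4893)) = (-178/78)/(√(-51879)) = ((1/78)*(-178))/((I*√51879)) = -(-89)*I*√51879/2023281 = 89*I*√51879/2023281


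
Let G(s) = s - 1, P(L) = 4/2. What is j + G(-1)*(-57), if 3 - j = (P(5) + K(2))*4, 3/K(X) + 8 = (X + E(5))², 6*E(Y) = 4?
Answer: 245/2 ≈ 122.50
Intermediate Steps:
E(Y) = ⅔ (E(Y) = (⅙)*4 = ⅔)
P(L) = 2 (P(L) = 4*(½) = 2)
K(X) = 3/(-8 + (⅔ + X)²) (K(X) = 3/(-8 + (X + ⅔)²) = 3/(-8 + (⅔ + X)²))
G(s) = -1 + s
j = 17/2 (j = 3 - (2 + 27/(-72 + (2 + 3*2)²))*4 = 3 - (2 + 27/(-72 + (2 + 6)²))*4 = 3 - (2 + 27/(-72 + 8²))*4 = 3 - (2 + 27/(-72 + 64))*4 = 3 - (2 + 27/(-8))*4 = 3 - (2 + 27*(-⅛))*4 = 3 - (2 - 27/8)*4 = 3 - (-11)*4/8 = 3 - 1*(-11/2) = 3 + 11/2 = 17/2 ≈ 8.5000)
j + G(-1)*(-57) = 17/2 + (-1 - 1)*(-57) = 17/2 - 2*(-57) = 17/2 + 114 = 245/2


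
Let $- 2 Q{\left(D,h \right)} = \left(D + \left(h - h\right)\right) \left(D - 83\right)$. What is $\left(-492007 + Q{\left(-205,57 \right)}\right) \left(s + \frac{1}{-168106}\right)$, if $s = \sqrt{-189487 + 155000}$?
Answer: $\frac{521527}{168106} - 521527 i \sqrt{34487} \approx 3.1024 - 9.6851 \cdot 10^{7} i$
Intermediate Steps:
$Q{\left(D,h \right)} = - \frac{D \left(-83 + D\right)}{2}$ ($Q{\left(D,h \right)} = - \frac{\left(D + \left(h - h\right)\right) \left(D - 83\right)}{2} = - \frac{\left(D + 0\right) \left(-83 + D\right)}{2} = - \frac{D \left(-83 + D\right)}{2}$)
$s = i \sqrt{34487}$ ($s = \sqrt{-34487} = i \sqrt{34487} \approx 185.71 i$)
$\left(-492007 + Q{\left(-205,57 \right)}\right) \left(s + \frac{1}{-168106}\right) = \left(-492007 + \frac{1}{2} \left(-205\right) \left(83 - -205\right)\right) \left(i \sqrt{34487} + \frac{1}{-168106}\right) = \left(-492007 + \frac{1}{2} \left(-205\right) \left(83 + 205\right)\right) \left(i \sqrt{34487} - \frac{1}{168106}\right) = \left(-492007 + \frac{1}{2} \left(-205\right) 288\right) \left(- \frac{1}{168106} + i \sqrt{34487}\right) = \left(-492007 - 29520\right) \left(- \frac{1}{168106} + i \sqrt{34487}\right) = - 521527 \left(- \frac{1}{168106} + i \sqrt{34487}\right) = \frac{521527}{168106} - 521527 i \sqrt{34487}$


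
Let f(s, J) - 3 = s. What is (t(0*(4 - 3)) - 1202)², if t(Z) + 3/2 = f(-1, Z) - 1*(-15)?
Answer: 5631129/4 ≈ 1.4078e+6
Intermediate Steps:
f(s, J) = 3 + s
t(Z) = 31/2 (t(Z) = -3/2 + ((3 - 1) - 1*(-15)) = -3/2 + (2 + 15) = -3/2 + 17 = 31/2)
(t(0*(4 - 3)) - 1202)² = (31/2 - 1202)² = (-2373/2)² = 5631129/4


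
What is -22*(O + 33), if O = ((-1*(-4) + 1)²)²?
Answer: -14476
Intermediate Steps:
O = 625 (O = ((4 + 1)²)² = (5²)² = 25² = 625)
-22*(O + 33) = -22*(625 + 33) = -22*658 = -14476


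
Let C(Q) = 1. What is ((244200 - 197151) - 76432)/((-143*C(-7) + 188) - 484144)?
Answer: 29383/484099 ≈ 0.060696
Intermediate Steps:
((244200 - 197151) - 76432)/((-143*C(-7) + 188) - 484144) = ((244200 - 197151) - 76432)/((-143*1 + 188) - 484144) = (47049 - 76432)/((-143 + 188) - 484144) = -29383/(45 - 484144) = -29383/(-484099) = -29383*(-1/484099) = 29383/484099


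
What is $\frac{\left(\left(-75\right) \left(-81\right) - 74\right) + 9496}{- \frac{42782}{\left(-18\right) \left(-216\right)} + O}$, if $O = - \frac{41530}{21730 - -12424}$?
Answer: $- \frac{514464570936}{405661267} \approx -1268.2$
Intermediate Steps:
$O = - \frac{20765}{17077}$ ($O = - \frac{41530}{21730 + 12424} = - \frac{41530}{34154} = \left(-41530\right) \frac{1}{34154} = - \frac{20765}{17077} \approx -1.216$)
$\frac{\left(\left(-75\right) \left(-81\right) - 74\right) + 9496}{- \frac{42782}{\left(-18\right) \left(-216\right)} + O} = \frac{\left(\left(-75\right) \left(-81\right) - 74\right) + 9496}{- \frac{42782}{\left(-18\right) \left(-216\right)} - \frac{20765}{17077}} = \frac{\left(6075 - 74\right) + 9496}{- \frac{42782}{3888} - \frac{20765}{17077}} = \frac{6001 + 9496}{\left(-42782\right) \frac{1}{3888} - \frac{20765}{17077}} = \frac{15497}{- \frac{21391}{1944} - \frac{20765}{17077}} = \frac{15497}{- \frac{405661267}{33197688}} = 15497 \left(- \frac{33197688}{405661267}\right) = - \frac{514464570936}{405661267}$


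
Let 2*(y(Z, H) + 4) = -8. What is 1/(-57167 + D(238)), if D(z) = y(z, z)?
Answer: -1/57175 ≈ -1.7490e-5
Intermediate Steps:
y(Z, H) = -8 (y(Z, H) = -4 + (½)*(-8) = -4 - 4 = -8)
D(z) = -8
1/(-57167 + D(238)) = 1/(-57167 - 8) = 1/(-57175) = -1/57175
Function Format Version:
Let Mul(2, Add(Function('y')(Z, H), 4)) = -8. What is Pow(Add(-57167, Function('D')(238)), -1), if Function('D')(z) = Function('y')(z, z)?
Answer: Rational(-1, 57175) ≈ -1.7490e-5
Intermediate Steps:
Function('y')(Z, H) = -8 (Function('y')(Z, H) = Add(-4, Mul(Rational(1, 2), -8)) = Add(-4, -4) = -8)
Function('D')(z) = -8
Pow(Add(-57167, Function('D')(238)), -1) = Pow(Add(-57167, -8), -1) = Pow(-57175, -1) = Rational(-1, 57175)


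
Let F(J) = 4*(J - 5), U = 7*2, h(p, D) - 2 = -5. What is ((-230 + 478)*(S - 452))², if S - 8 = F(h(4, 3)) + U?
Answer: 13127659776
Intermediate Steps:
h(p, D) = -3 (h(p, D) = 2 - 5 = -3)
U = 14
F(J) = -20 + 4*J (F(J) = 4*(-5 + J) = -20 + 4*J)
S = -10 (S = 8 + ((-20 + 4*(-3)) + 14) = 8 + ((-20 - 12) + 14) = 8 + (-32 + 14) = 8 - 18 = -10)
((-230 + 478)*(S - 452))² = ((-230 + 478)*(-10 - 452))² = (248*(-462))² = (-114576)² = 13127659776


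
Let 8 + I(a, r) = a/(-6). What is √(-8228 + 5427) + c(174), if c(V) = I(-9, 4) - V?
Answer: -361/2 + I*√2801 ≈ -180.5 + 52.924*I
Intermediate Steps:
I(a, r) = -8 - a/6 (I(a, r) = -8 + a/(-6) = -8 + a*(-⅙) = -8 - a/6)
c(V) = -13/2 - V (c(V) = (-8 - ⅙*(-9)) - V = (-8 + 3/2) - V = -13/2 - V)
√(-8228 + 5427) + c(174) = √(-8228 + 5427) + (-13/2 - 1*174) = √(-2801) + (-13/2 - 174) = I*√2801 - 361/2 = -361/2 + I*√2801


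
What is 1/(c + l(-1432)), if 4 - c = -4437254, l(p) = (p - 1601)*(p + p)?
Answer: 1/13123770 ≈ 7.6198e-8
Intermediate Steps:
l(p) = 2*p*(-1601 + p) (l(p) = (-1601 + p)*(2*p) = 2*p*(-1601 + p))
c = 4437258 (c = 4 - 1*(-4437254) = 4 + 4437254 = 4437258)
1/(c + l(-1432)) = 1/(4437258 + 2*(-1432)*(-1601 - 1432)) = 1/(4437258 + 2*(-1432)*(-3033)) = 1/(4437258 + 8686512) = 1/13123770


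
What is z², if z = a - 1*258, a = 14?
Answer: 59536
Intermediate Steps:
z = -244 (z = 14 - 1*258 = 14 - 258 = -244)
z² = (-244)² = 59536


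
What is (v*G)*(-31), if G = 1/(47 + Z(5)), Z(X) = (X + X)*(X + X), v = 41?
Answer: -1271/147 ≈ -8.6463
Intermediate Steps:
Z(X) = 4*X**2 (Z(X) = (2*X)*(2*X) = 4*X**2)
G = 1/147 (G = 1/(47 + 4*5**2) = 1/(47 + 4*25) = 1/(47 + 100) = 1/147 ≈ 0.0068027)
(v*G)*(-31) = (41*(1/147))*(-31) = (41/147)*(-31) = -1271/147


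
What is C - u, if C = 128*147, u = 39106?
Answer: -20290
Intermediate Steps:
C = 18816
C - u = 18816 - 1*39106 = 18816 - 39106 = -20290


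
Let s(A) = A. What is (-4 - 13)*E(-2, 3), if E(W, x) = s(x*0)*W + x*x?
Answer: -153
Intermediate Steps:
E(W, x) = x² (E(W, x) = (x*0)*W + x*x = 0*W + x² = 0 + x² = x²)
(-4 - 13)*E(-2, 3) = (-4 - 13)*3² = -17*9 = -153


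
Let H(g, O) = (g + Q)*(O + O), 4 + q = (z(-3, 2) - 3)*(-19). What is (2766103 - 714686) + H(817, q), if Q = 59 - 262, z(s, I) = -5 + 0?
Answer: 2233161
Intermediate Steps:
z(s, I) = -5
Q = -203
q = 148 (q = -4 + (-5 - 3)*(-19) = -4 - 8*(-19) = -4 + 152 = 148)
H(g, O) = 2*O*(-203 + g) (H(g, O) = (g - 203)*(O + O) = (-203 + g)*(2*O) = 2*O*(-203 + g))
(2766103 - 714686) + H(817, q) = (2766103 - 714686) + 2*148*(-203 + 817) = 2051417 + 2*148*614 = 2051417 + 181744 = 2233161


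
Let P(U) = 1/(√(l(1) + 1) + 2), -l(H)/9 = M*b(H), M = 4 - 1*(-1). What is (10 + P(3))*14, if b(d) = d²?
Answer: 1687/12 - 7*I*√11/12 ≈ 140.58 - 1.9347*I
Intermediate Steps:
M = 5 (M = 4 + 1 = 5)
l(H) = -45*H²
P(U) = 1/(2 + 2*I*√11) (P(U) = 1/(√(-45*1² + 1) + 2) = 1/(√(-45*1 + 1) + 2) = 1/(√(-45 + 1) + 2) = 1/(√(-44) + 2) = 1/(2*I*√11 + 2) = 1/(2 + 2*I*√11))
(10 + P(3))*14 = (10 + (1/24 - I*√11/24))*14 = (241/24 - I*√11/24)*14 = 1687/12 - 7*I*√11/12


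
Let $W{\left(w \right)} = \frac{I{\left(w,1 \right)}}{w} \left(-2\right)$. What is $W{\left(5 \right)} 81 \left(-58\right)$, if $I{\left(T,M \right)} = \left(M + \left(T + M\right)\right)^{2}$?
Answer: $\frac{460404}{5} \approx 92081.0$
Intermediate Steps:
$I{\left(T,M \right)} = \left(T + 2 M\right)^{2}$ ($I{\left(T,M \right)} = \left(M + \left(M + T\right)\right)^{2} = \left(T + 2 M\right)^{2}$)
$W{\left(w \right)} = - \frac{2 \left(2 + w\right)^{2}}{w}$ ($W{\left(w \right)} = \frac{\left(w + 2 \cdot 1\right)^{2}}{w} \left(-2\right) = \frac{\left(w + 2\right)^{2}}{w} \left(-2\right) = \frac{\left(2 + w\right)^{2}}{w} \left(-2\right) = - \frac{2 \left(2 + w\right)^{2}}{w}$)
$W{\left(5 \right)} 81 \left(-58\right) = - \frac{2 \left(2 + 5\right)^{2}}{5} \cdot 81 \left(-58\right) = \left(-2\right) \frac{1}{5} \cdot 7^{2} \cdot 81 \left(-58\right) = \left(-2\right) \frac{1}{5} \cdot 49 \cdot 81 \left(-58\right) = \left(- \frac{98}{5}\right) 81 \left(-58\right) = \left(- \frac{7938}{5}\right) \left(-58\right) = \frac{460404}{5}$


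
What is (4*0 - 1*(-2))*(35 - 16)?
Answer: 38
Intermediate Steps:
(4*0 - 1*(-2))*(35 - 16) = (0 + 2)*19 = 2*19 = 38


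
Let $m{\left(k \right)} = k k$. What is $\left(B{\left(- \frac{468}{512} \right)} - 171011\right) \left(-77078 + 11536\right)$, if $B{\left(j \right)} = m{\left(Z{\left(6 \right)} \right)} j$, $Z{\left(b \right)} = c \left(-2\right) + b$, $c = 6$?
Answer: $\frac{179368955255}{16} \approx 1.1211 \cdot 10^{10}$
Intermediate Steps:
$Z{\left(b \right)} = -12 + b$ ($Z{\left(b \right)} = 6 \left(-2\right) + b = -12 + b$)
$m{\left(k \right)} = k^{2}$
$B{\left(j \right)} = 36 j$ ($B{\left(j \right)} = \left(-12 + 6\right)^{2} j = \left(-6\right)^{2} j = 36 j$)
$\left(B{\left(- \frac{468}{512} \right)} - 171011\right) \left(-77078 + 11536\right) = \left(36 \left(- \frac{468}{512}\right) - 171011\right) \left(-77078 + 11536\right) = \left(36 \left(\left(-468\right) \frac{1}{512}\right) - 171011\right) \left(-65542\right) = \left(36 \left(- \frac{117}{128}\right) - 171011\right) \left(-65542\right) = \left(- \frac{1053}{32} - 171011\right) \left(-65542\right) = \left(- \frac{5473405}{32}\right) \left(-65542\right) = \frac{179368955255}{16}$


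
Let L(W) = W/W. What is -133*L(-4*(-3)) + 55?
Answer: -78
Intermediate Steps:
L(W) = 1
-133*L(-4*(-3)) + 55 = -133*1 + 55 = -133 + 55 = -78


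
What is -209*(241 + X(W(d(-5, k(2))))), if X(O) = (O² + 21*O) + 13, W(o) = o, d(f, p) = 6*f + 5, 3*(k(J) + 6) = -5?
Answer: -73986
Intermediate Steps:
k(J) = -23/3 (k(J) = -6 + (⅓)*(-5) = -6 - 5/3 = -23/3)
d(f, p) = 5 + 6*f
X(O) = 13 + O² + 21*O
-209*(241 + X(W(d(-5, k(2))))) = -209*(241 + (13 + (5 + 6*(-5))² + 21*(5 + 6*(-5)))) = -209*(241 + (13 + (5 - 30)² + 21*(5 - 30))) = -209*(241 + (13 + (-25)² + 21*(-25))) = -209*(241 + (13 + 625 - 525)) = -209*(241 + 113) = -209*354 = -73986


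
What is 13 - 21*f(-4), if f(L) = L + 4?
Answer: 13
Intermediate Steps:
f(L) = 4 + L
13 - 21*f(-4) = 13 - 21*(4 - 4) = 13 - 21*0 = 13 + 0 = 13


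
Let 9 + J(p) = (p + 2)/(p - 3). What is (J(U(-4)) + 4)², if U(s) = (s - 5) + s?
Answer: 4761/256 ≈ 18.598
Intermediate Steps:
U(s) = -5 + 2*s (U(s) = (-5 + s) + s = -5 + 2*s)
J(p) = -9 + (2 + p)/(-3 + p) (J(p) = -9 + (p + 2)/(p - 3) = -9 + (2 + p)/(-3 + p))
(J(U(-4)) + 4)² = ((29 - 8*(-5 + 2*(-4)))/(-3 + (-5 + 2*(-4))) + 4)² = ((29 - 8*(-5 - 8))/(-3 + (-5 - 8)) + 4)² = ((29 - 8*(-13))/(-3 - 13) + 4)² = ((29 + 104)/(-16) + 4)² = (-1/16*133 + 4)² = (-133/16 + 4)² = (-69/16)² = 4761/256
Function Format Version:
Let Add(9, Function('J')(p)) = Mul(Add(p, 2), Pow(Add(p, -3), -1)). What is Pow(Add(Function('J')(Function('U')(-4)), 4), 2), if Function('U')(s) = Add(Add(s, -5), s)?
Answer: Rational(4761, 256) ≈ 18.598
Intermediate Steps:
Function('U')(s) = Add(-5, Mul(2, s)) (Function('U')(s) = Add(Add(-5, s), s) = Add(-5, Mul(2, s)))
Function('J')(p) = Add(-9, Mul(Pow(Add(-3, p), -1), Add(2, p))) (Function('J')(p) = Add(-9, Mul(Add(p, 2), Pow(Add(p, -3), -1))) = Add(-9, Mul(Add(2, p), Pow(Add(-3, p), -1))) = Add(-9, Mul(Pow(Add(-3, p), -1), Add(2, p))))
Pow(Add(Function('J')(Function('U')(-4)), 4), 2) = Pow(Add(Mul(Pow(Add(-3, Add(-5, Mul(2, -4))), -1), Add(29, Mul(-8, Add(-5, Mul(2, -4))))), 4), 2) = Pow(Add(Mul(Pow(Add(-3, Add(-5, -8)), -1), Add(29, Mul(-8, Add(-5, -8)))), 4), 2) = Pow(Add(Mul(Pow(Add(-3, -13), -1), Add(29, Mul(-8, -13))), 4), 2) = Pow(Add(Mul(Pow(-16, -1), Add(29, 104)), 4), 2) = Pow(Add(Mul(Rational(-1, 16), 133), 4), 2) = Pow(Add(Rational(-133, 16), 4), 2) = Pow(Rational(-69, 16), 2) = Rational(4761, 256)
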